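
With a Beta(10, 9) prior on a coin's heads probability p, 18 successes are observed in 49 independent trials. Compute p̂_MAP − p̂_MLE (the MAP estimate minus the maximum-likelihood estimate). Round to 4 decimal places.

Posterior is Beta(28, 40); MAP = (28−1)/(68−2) = 27/66 ≈ 0.40909.
MLE ignores the prior: p̂_MLE = k/n = 18/49 ≈ 0.36735.
Difference = 27/66 − 18/49 = 45/1078 ≈ 0.0417.

MAP − MLE = 0.0417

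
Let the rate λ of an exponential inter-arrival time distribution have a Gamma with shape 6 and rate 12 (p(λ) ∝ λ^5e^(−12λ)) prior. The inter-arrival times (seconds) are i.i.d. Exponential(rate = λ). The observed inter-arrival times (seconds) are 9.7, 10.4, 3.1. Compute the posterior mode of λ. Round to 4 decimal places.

λ̂_MAP = 0.2273

The Exponential(rate=λ) likelihood is ∝ λ^n e^(−λΣtᵢ). Here n = 3 and Σtᵢ = 9.7 + 10.4 + 3.1 = 23.2.
Posterior ∝ λ^5e^(−12λ) · λ^3e^(−23.2λ) = λ^8e^(−35.2λ), i.e. Gamma(9, 35.2).
Mode = (a−1)/b = 8/35.2 ≈ 0.2273.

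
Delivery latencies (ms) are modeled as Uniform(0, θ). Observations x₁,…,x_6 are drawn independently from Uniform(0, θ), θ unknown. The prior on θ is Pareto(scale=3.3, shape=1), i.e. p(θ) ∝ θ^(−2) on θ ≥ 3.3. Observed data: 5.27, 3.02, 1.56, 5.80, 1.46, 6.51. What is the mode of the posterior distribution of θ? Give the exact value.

The Uniform(0, θ) likelihood is θ^(−n) for θ ≥ max(xᵢ), zero otherwise. Here max(xᵢ) = 6.51.
Posterior ∝ θ^(−2) · θ^(−6) = θ^(−8) on θ ≥ max(3.3, 6.51) = 6.51.
This density is strictly decreasing in θ, so the posterior mode lies at the lower boundary of the support.

θ̂_MAP = 6.51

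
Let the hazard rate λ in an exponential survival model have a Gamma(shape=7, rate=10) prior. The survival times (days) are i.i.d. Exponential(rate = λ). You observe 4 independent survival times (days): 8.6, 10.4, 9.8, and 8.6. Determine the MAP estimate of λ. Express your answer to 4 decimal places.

λ̂_MAP = 0.2110

The Exponential(rate=λ) likelihood is ∝ λ^n e^(−λΣtᵢ). Here n = 4 and Σtᵢ = 8.6 + 10.4 + 9.8 + 8.6 = 37.4.
Posterior ∝ λ^6e^(−10λ) · λ^4e^(−37.4λ) = λ^10e^(−47.4λ), i.e. Gamma(11, 47.4).
Mode = (a−1)/b = 10/47.4 ≈ 0.2110.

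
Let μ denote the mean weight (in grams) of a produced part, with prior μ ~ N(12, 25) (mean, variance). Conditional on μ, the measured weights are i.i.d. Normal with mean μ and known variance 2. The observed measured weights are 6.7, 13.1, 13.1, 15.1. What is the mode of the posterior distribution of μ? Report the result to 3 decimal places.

n = 4; x̄ = (6.7 + 13.1 + 13.1 + 15.1)/4 = 48/4 = 12.
For a Normal prior and Normal likelihood with known variance, the posterior is Normal; its mode equals its mean, the precision-weighted average.
Prior precision 1/σ₀² = 1/25 = 0.04; data precision n/σ² = 4/2 = 2.
μ̂ = (0.04·12 + 2·12) / (0.04 + 2) = 24.48/2.04 = 12.000.

μ̂_MAP = 12.000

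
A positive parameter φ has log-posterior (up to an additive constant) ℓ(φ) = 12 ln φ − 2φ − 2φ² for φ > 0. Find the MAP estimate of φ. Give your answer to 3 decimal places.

φ̂_MAP = 1.500

ℓ'(φ) = 12/φ − 2 − 4φ. Setting this to zero and multiplying by φ: 4φ² + 2φ − 12 = 0.
φ = (−2 + √(2² + 4·4·12)) / (2·4) = (−2 + √196) / 8 = (−2 + 14)/8 = 3/2.
ℓ''(φ) = −12/φ² − 4 < 0, confirming a maximum.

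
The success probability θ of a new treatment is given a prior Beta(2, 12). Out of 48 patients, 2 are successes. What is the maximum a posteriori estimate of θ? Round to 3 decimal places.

θ̂_MAP = 0.050

Prior: Beta(2, 12).
Data: 2 successes in 48 trials. The binomial likelihood contributes θ^2(1−θ)^46, so the posterior is Beta(2+2, 12+46) = Beta(4, 58).
For Beta(a, b) with a, b > 1 the mode is (a−1)/(a+b−2) = 3/60 ≈ 0.050.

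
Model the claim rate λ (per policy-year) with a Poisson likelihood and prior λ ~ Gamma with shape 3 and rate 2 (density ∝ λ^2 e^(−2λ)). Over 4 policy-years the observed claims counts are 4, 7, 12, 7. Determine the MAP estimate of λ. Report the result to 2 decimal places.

Σxᵢ = 4+7+12+7 = 30, with n = 4.
Posterior ∝ λ^2e^(−2λ) · λ^30e^(−4λ) = λ^32e^(−6λ), i.e. Gamma(shape=33, rate=6).
The mode of a Gamma(a, b) with a ≥ 1 (shape–rate) is (a−1)/b = 32/6 ≈ 5.33.

λ̂_MAP = 5.33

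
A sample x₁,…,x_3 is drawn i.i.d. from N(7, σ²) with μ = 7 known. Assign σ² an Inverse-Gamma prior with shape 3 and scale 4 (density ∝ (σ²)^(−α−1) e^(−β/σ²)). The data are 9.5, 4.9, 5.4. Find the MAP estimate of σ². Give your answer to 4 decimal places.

Sum of squared deviations about the known mean: SS = (9.5−7)² + (4.9−7)² + (5.4−7)² = 13.22.
The Normal likelihood contributes (σ²)^(−n/2) exp(−SS/(2σ²)), so the posterior is Inverse-Gamma(α + n/2, β + SS/2) = Inverse-Gamma(4.5, 10.61).
The mode of Inverse-Gamma(a, b) is b/(a+1) = 10.61/5.5 ≈ 1.9291.

σ̂²_MAP = 1.9291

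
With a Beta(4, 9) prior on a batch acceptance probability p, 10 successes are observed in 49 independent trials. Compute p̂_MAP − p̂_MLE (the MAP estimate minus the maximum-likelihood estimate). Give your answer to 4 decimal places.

Posterior is Beta(14, 48); MAP = (14−1)/(62−2) = 13/60 ≈ 0.21667.
MLE ignores the prior: p̂_MLE = k/n = 10/49 ≈ 0.20408.
Difference = 13/60 − 10/49 = 37/2940 ≈ 0.0126.

MAP − MLE = 0.0126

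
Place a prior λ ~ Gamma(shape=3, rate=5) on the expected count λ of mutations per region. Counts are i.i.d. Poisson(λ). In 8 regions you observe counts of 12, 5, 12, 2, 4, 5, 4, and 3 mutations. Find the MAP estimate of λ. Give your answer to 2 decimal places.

λ̂_MAP = 3.77

Σxᵢ = 12+5+12+2+4+5+4+3 = 47, with n = 8.
Posterior ∝ λ^2e^(−5λ) · λ^47e^(−8λ) = λ^49e^(−13λ), i.e. Gamma(shape=50, rate=13).
The mode of a Gamma(a, b) with a ≥ 1 (shape–rate) is (a−1)/b = 49/13 ≈ 3.77.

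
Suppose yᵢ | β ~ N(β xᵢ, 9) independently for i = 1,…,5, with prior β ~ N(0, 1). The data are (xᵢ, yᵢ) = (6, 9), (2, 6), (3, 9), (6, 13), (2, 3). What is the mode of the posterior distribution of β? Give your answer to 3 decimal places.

log p(β | y) = −Σ(yᵢ − βxᵢ)²/(2·9) − β²/(2·1) + const.
Setting the derivative to zero: Σxᵢ(yᵢ − βxᵢ)/9 − β/1 = 0, so β = Σxᵢyᵢ / (Σxᵢ² + σ²/τ²).
Σxᵢyᵢ = 6·9 + 2·6 + 3·9 + 6·13 + 2·3 = 177; Σxᵢ² = 89; σ²/τ² = 9.
β̂_MAP = 177 / (89 + 9) = 177/98 ≈ 1.806.

β̂_MAP = 1.806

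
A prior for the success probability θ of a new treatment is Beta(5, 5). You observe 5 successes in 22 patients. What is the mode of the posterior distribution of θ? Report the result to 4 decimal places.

θ̂_MAP = 0.3000

Prior: Beta(5, 5).
Data: 5 successes in 22 trials. The binomial likelihood contributes θ^5(1−θ)^17, so the posterior is Beta(5+5, 5+17) = Beta(10, 22).
For Beta(a, b) with a, b > 1 the mode is (a−1)/(a+b−2) = 9/30 ≈ 0.3000.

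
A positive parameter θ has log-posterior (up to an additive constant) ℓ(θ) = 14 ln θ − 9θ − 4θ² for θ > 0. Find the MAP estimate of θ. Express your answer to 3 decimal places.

θ̂_MAP = 0.875

ℓ'(θ) = 14/θ − 9 − 8θ. Setting this to zero and multiplying by θ: 8θ² + 9θ − 14 = 0.
θ = (−9 + √(9² + 4·8·14)) / (2·8) = (−9 + √529) / 16 = (−9 + 23)/16 = 7/8.
ℓ''(θ) = −14/θ² − 8 < 0, confirming a maximum.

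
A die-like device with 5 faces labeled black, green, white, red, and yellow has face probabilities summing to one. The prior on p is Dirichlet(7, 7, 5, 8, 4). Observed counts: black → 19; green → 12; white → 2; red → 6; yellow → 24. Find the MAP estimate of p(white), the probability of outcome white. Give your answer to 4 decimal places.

The posterior is Dirichlet(αᵢ + nᵢ) = Dirichlet(26, 19, 7, 14, 28).
For a Dirichlet(a₁,…,a_K) with all aᵢ > 1, the mode has j-th component (aⱼ − 1)/(Σaᵢ − K).
Here Σaᵢ = 94 and K = 5, so p(white) = (7 − 1)/(94 − 5) = 6/89 ≈ 0.0674.

MAP estimate of p(white) = 0.0674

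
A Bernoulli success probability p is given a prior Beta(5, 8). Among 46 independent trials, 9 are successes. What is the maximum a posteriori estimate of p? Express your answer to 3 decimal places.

p̂_MAP = 0.228

Prior: Beta(5, 8).
Data: 9 successes in 46 trials. The binomial likelihood contributes p^9(1−p)^37, so the posterior is Beta(5+9, 8+37) = Beta(14, 45).
For Beta(a, b) with a, b > 1 the mode is (a−1)/(a+b−2) = 13/57 ≈ 0.228.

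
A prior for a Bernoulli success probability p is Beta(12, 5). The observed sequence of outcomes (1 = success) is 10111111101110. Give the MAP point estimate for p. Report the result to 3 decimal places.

Prior: Beta(12, 5).
Data: 11 successes in 14 trials (from the sequence). The binomial likelihood contributes p^11(1−p)^3, so the posterior is Beta(12+11, 5+3) = Beta(23, 8).
For Beta(a, b) with a, b > 1 the mode is (a−1)/(a+b−2) = 22/29 ≈ 0.759.

p̂_MAP = 0.759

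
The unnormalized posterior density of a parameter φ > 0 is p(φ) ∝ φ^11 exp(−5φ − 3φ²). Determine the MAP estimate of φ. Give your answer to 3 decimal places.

φ̂_MAP = 1.000

ℓ'(φ) = 11/φ − 5 − 6φ. Setting this to zero and multiplying by φ: 6φ² + 5φ − 11 = 0.
φ = (−5 + √(5² + 4·6·11)) / (2·6) = (−5 + √289) / 12 = (−5 + 17)/12 = 1.
ℓ''(φ) = −11/φ² − 6 < 0, confirming a maximum.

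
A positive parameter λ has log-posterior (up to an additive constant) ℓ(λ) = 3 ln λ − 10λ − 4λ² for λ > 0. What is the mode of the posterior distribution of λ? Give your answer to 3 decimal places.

λ̂_MAP = 0.250

ℓ'(λ) = 3/λ − 10 − 8λ. Setting this to zero and multiplying by λ: 8λ² + 10λ − 3 = 0.
λ = (−10 + √(10² + 4·8·3)) / (2·8) = (−10 + √196) / 16 = (−10 + 14)/16 = 1/4.
ℓ''(λ) = −3/λ² − 8 < 0, confirming a maximum.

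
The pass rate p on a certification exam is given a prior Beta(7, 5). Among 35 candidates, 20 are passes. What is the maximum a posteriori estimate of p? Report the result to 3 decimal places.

p̂_MAP = 0.578

Prior: Beta(7, 5).
Data: 20 successes in 35 trials. The binomial likelihood contributes p^20(1−p)^15, so the posterior is Beta(7+20, 5+15) = Beta(27, 20).
For Beta(a, b) with a, b > 1 the mode is (a−1)/(a+b−2) = 26/45 ≈ 0.578.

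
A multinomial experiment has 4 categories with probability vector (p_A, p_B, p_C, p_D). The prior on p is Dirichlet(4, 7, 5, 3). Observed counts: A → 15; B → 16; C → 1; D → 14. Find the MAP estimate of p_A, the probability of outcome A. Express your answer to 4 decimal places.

MAP estimate of p_A = 0.2951

The posterior is Dirichlet(αᵢ + nᵢ) = Dirichlet(19, 23, 6, 17).
For a Dirichlet(a₁,…,a_K) with all aᵢ > 1, the mode has j-th component (aⱼ − 1)/(Σaᵢ − K).
Here Σaᵢ = 65 and K = 4, so p_A = (19 − 1)/(65 − 4) = 18/61 ≈ 0.2951.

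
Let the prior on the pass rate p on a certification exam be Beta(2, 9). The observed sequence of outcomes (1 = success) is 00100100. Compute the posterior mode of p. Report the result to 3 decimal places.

p̂_MAP = 0.176

Prior: Beta(2, 9).
Data: 2 successes in 8 trials (from the sequence). The binomial likelihood contributes p^2(1−p)^6, so the posterior is Beta(2+2, 9+6) = Beta(4, 15).
For Beta(a, b) with a, b > 1 the mode is (a−1)/(a+b−2) = 3/17 ≈ 0.176.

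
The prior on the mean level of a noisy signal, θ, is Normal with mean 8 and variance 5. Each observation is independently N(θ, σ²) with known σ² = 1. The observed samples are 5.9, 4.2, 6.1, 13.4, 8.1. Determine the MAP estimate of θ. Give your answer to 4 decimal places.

n = 5; x̄ = (5.9 + 4.2 + 6.1 + 13.4 + 8.1)/5 = 37.7/5 = 7.54.
For a Normal prior and Normal likelihood with known variance, the posterior is Normal; its mode equals its mean, the precision-weighted average.
Prior precision 1/σ₀² = 1/5 = 0.2; data precision n/σ² = 5/1 = 5.
θ̂ = (0.2·8 + 5·7.54) / (0.2 + 5) = 39.3/5.2 = 393/52 ≈ 7.5577.

θ̂_MAP = 7.5577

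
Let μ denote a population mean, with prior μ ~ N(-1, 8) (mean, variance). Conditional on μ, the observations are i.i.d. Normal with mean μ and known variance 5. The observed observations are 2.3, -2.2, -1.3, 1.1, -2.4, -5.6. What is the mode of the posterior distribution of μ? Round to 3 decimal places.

μ̂_MAP = -1.317

n = 6; x̄ = (2.3 + (-2.2) + (-1.3) + 1.1 + (-2.4) + (-5.6))/6 = -8.1/6 = -1.35.
For a Normal prior and Normal likelihood with known variance, the posterior is Normal; its mode equals its mean, the precision-weighted average.
Prior precision 1/σ₀² = 1/8 = 0.125; data precision n/σ² = 6/5 = 1.2.
μ̂ = (0.125·(-1) + 1.2·(-1.35)) / (0.125 + 1.2) = (-1.745)/1.325 = -349/265 ≈ -1.317.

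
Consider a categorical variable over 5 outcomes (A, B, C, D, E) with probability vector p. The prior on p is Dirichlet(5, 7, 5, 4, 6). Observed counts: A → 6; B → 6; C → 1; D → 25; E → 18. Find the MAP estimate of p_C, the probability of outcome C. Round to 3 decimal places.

MAP estimate of p_C = 0.064

The posterior is Dirichlet(αᵢ + nᵢ) = Dirichlet(11, 13, 6, 29, 24).
For a Dirichlet(a₁,…,a_K) with all aᵢ > 1, the mode has j-th component (aⱼ − 1)/(Σaᵢ − K).
Here Σaᵢ = 83 and K = 5, so p_C = (6 − 1)/(83 − 5) = 5/78 ≈ 0.064.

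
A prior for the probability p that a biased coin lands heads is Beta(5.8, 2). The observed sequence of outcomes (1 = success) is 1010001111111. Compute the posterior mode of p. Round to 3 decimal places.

p̂_MAP = 0.734

Prior: Beta(5.8, 2).
Data: 9 successes in 13 trials (from the sequence). The binomial likelihood contributes p^9(1−p)^4, so the posterior is Beta(5.8+9, 2+4) = Beta(14.8, 6).
For Beta(a, b) with a, b > 1 the mode is (a−1)/(a+b−2) = 13.8/18.8 ≈ 0.734.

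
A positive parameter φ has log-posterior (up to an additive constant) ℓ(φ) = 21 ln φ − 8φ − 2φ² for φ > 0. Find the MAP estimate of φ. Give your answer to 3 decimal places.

φ̂_MAP = 1.500

ℓ'(φ) = 21/φ − 8 − 4φ. Setting this to zero and multiplying by φ: 4φ² + 8φ − 21 = 0.
φ = (−8 + √(8² + 4·4·21)) / (2·4) = (−8 + √400) / 8 = (−8 + 20)/8 = 3/2.
ℓ''(φ) = −21/φ² − 4 < 0, confirming a maximum.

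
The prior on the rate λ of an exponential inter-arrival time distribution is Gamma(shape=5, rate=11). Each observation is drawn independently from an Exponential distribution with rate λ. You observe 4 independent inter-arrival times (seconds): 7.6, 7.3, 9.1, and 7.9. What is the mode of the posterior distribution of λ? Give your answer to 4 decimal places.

The Exponential(rate=λ) likelihood is ∝ λ^n e^(−λΣtᵢ). Here n = 4 and Σtᵢ = 7.6 + 7.3 + 9.1 + 7.9 = 31.9.
Posterior ∝ λ^4e^(−11λ) · λ^4e^(−31.9λ) = λ^8e^(−42.9λ), i.e. Gamma(9, 42.9).
Mode = (a−1)/b = 8/42.9 ≈ 0.1865.

λ̂_MAP = 0.1865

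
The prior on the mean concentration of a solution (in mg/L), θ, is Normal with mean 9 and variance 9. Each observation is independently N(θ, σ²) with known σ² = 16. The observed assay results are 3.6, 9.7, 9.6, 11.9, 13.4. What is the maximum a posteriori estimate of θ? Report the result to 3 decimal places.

n = 5; x̄ = (3.6 + 9.7 + 9.6 + 11.9 + 13.4)/5 = 48.2/5 = 9.64.
For a Normal prior and Normal likelihood with known variance, the posterior is Normal; its mode equals its mean, the precision-weighted average.
Prior precision 1/σ₀² = 1/9; data precision n/σ² = 5/16 = 0.3125.
θ̂ = ((1/9)·9 + 0.3125·9.64) / (1/9 + 0.3125) = 4.0125/(61/144) = 2889/305 ≈ 9.472.

θ̂_MAP = 9.472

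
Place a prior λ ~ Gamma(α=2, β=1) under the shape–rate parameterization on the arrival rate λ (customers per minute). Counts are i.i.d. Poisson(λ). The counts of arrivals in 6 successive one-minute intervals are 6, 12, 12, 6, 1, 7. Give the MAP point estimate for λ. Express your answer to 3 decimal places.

λ̂_MAP = 6.429

Σxᵢ = 6+12+12+6+1+7 = 44, with n = 6.
Posterior ∝ λe^(−1λ) · λ^44e^(−6λ) = λ^45e^(−7λ), i.e. Gamma(shape=46, rate=7).
The mode of a Gamma(a, b) with a ≥ 1 (shape–rate) is (a−1)/b = 45/7 ≈ 6.429.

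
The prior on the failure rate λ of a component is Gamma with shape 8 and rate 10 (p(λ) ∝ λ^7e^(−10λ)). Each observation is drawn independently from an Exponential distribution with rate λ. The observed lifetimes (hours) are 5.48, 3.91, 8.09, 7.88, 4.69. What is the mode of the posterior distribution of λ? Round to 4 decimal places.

λ̂_MAP = 0.2996

The Exponential(rate=λ) likelihood is ∝ λ^n e^(−λΣtᵢ). Here n = 5 and Σtᵢ = 5.48 + 3.91 + 8.09 + 7.88 + 4.69 = 30.05.
Posterior ∝ λ^7e^(−10λ) · λ^5e^(−30.05λ) = λ^12e^(−40.05λ), i.e. Gamma(13, 40.05).
Mode = (a−1)/b = 12/40.05 ≈ 0.2996.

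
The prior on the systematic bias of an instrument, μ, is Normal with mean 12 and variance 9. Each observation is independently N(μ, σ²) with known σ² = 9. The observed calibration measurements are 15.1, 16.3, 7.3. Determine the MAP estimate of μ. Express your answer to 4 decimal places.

μ̂_MAP = 12.6750

n = 3; x̄ = (15.1 + 16.3 + 7.3)/3 = 38.7/3 = 12.9.
For a Normal prior and Normal likelihood with known variance, the posterior is Normal; its mode equals its mean, the precision-weighted average.
Prior precision 1/σ₀² = 1/9; data precision n/σ² = 3/9 = 1/3.
μ̂ = ((1/9)·12 + (1/3)·12.9) / (1/9 + 1/3) = (169/30)/(4/9) = 12.6750.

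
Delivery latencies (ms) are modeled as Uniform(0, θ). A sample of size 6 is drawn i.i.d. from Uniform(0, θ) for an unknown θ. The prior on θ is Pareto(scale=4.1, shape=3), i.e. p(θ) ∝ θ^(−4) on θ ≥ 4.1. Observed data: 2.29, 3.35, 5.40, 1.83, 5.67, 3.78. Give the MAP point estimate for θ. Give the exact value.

θ̂_MAP = 5.67

The Uniform(0, θ) likelihood is θ^(−n) for θ ≥ max(xᵢ), zero otherwise. Here max(xᵢ) = 5.67.
Posterior ∝ θ^(−4) · θ^(−6) = θ^(−10) on θ ≥ max(4.1, 5.67) = 5.67.
This density is strictly decreasing in θ, so the posterior mode lies at the lower boundary of the support.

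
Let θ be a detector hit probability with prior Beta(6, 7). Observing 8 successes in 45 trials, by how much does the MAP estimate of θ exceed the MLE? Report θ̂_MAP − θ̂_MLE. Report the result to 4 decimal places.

Posterior is Beta(14, 44); MAP = (14−1)/(58−2) = 13/56 ≈ 0.23214.
MLE ignores the prior: θ̂_MLE = k/n = 8/45 ≈ 0.17778.
Difference = 13/56 − 8/45 = 137/2520 ≈ 0.0544.

MAP − MLE = 0.0544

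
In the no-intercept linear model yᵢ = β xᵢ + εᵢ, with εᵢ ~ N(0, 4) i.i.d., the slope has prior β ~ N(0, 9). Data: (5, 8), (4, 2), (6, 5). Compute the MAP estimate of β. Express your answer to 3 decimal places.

log p(β | y) = −Σ(yᵢ − βxᵢ)²/(2·4) − β²/(2·9) + const.
Setting the derivative to zero: Σxᵢ(yᵢ − βxᵢ)/4 − β/9 = 0, so β = Σxᵢyᵢ / (Σxᵢ² + σ²/τ²).
Σxᵢyᵢ = 5·8 + 4·2 + 6·5 = 78; Σxᵢ² = 77; σ²/τ² = 4/9.
β̂_MAP = 78 / (77 + 4/9) = 78/(697/9) = 702/697 ≈ 1.007.

β̂_MAP = 1.007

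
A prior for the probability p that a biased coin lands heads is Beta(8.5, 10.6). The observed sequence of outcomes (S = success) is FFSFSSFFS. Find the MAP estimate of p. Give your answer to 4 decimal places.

p̂_MAP = 0.4406

Prior: Beta(8.5, 10.6).
Data: 4 successes in 9 trials (from the sequence). The binomial likelihood contributes p^4(1−p)^5, so the posterior is Beta(8.5+4, 10.6+5) = Beta(12.5, 15.6).
For Beta(a, b) with a, b > 1 the mode is (a−1)/(a+b−2) = 11.5/26.1 ≈ 0.4406.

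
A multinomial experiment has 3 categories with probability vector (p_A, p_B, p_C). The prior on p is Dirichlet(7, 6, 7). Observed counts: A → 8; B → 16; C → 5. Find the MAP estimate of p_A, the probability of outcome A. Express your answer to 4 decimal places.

MAP estimate of p_A = 0.3043

The posterior is Dirichlet(αᵢ + nᵢ) = Dirichlet(15, 22, 12).
For a Dirichlet(a₁,…,a_K) with all aᵢ > 1, the mode has j-th component (aⱼ − 1)/(Σaᵢ − K).
Here Σaᵢ = 49 and K = 3, so p_A = (15 − 1)/(49 − 3) = 14/46 ≈ 0.3043.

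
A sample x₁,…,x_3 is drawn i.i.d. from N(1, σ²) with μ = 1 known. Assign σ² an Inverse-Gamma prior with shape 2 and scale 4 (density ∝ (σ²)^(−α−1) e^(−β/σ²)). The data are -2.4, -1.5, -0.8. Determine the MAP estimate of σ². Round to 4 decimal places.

σ̂²_MAP = 3.2278

Sum of squared deviations about the known mean: SS = (-2.4−1)² + (-1.5−1)² + (-0.8−1)² = 21.05.
The Normal likelihood contributes (σ²)^(−n/2) exp(−SS/(2σ²)), so the posterior is Inverse-Gamma(α + n/2, β + SS/2) = Inverse-Gamma(3.5, 14.525).
The mode of Inverse-Gamma(a, b) is b/(a+1) = 14.525/4.5 ≈ 3.2278.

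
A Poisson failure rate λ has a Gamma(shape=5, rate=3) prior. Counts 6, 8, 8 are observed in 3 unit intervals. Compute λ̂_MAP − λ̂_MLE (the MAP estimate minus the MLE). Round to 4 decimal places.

Σxᵢ = 22. Posterior is Gamma(27, 6); MAP = (27−1)/6 = 26/6 ≈ 4.33333.
MLE = x̄ = 22/3 ≈ 7.33333.
Difference = 26/6 − 22/3 = -3 ≈ -3.0000.

MAP − MLE = -3.0000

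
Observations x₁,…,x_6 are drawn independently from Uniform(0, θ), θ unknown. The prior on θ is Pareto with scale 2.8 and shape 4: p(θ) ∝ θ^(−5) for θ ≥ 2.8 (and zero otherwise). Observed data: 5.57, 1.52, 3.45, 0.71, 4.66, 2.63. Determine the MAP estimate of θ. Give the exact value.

θ̂_MAP = 5.57

The Uniform(0, θ) likelihood is θ^(−n) for θ ≥ max(xᵢ), zero otherwise. Here max(xᵢ) = 5.57.
Posterior ∝ θ^(−5) · θ^(−6) = θ^(−11) on θ ≥ max(2.8, 5.57) = 5.57.
This density is strictly decreasing in θ, so the posterior mode lies at the lower boundary of the support.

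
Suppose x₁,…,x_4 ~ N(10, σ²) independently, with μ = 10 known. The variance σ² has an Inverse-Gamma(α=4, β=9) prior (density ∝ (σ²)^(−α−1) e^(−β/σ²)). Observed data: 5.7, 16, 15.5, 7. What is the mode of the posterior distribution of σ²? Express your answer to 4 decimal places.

σ̂²_MAP = 7.9814

Sum of squared deviations about the known mean: SS = (5.7−10)² + (16−10)² + (15.5−10)² + (7−10)² = 93.74.
The Normal likelihood contributes (σ²)^(−n/2) exp(−SS/(2σ²)), so the posterior is Inverse-Gamma(α + n/2, β + SS/2) = Inverse-Gamma(6, 55.87).
The mode of Inverse-Gamma(a, b) is b/(a+1) = 55.87/7 ≈ 7.9814.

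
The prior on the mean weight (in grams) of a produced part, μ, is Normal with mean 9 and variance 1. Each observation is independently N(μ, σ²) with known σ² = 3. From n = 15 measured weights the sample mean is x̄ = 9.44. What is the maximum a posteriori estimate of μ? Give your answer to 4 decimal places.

μ̂_MAP = 9.3667

n = 15, x̄ = 9.44.
For a Normal prior and Normal likelihood with known variance, the posterior is Normal; its mode equals its mean, the precision-weighted average.
Prior precision 1/σ₀² = 1/1 = 1; data precision n/σ² = 15/3 = 5.
μ̂ = (1·9 + 5·9.44) / (1 + 5) = 56.2/6 = 281/30 ≈ 9.3667.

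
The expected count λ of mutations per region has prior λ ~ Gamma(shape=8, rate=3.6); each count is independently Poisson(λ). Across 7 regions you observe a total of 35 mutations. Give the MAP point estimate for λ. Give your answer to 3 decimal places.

Σxᵢ = 35, n = 7.
Posterior ∝ λ^7e^(−3.6λ) · λ^35e^(−7λ) = λ^42e^(−10.6λ), i.e. Gamma(shape=43, rate=10.6).
The mode of a Gamma(a, b) with a ≥ 1 (shape–rate) is (a−1)/b = 42/10.6 ≈ 3.962.

λ̂_MAP = 3.962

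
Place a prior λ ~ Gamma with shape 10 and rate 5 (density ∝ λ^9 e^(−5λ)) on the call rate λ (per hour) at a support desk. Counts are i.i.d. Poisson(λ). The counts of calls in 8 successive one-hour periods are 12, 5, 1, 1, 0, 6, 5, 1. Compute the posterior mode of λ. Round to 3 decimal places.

Σxᵢ = 12+5+1+1+0+6+5+1 = 31, with n = 8.
Posterior ∝ λ^9e^(−5λ) · λ^31e^(−8λ) = λ^40e^(−13λ), i.e. Gamma(shape=41, rate=13).
The mode of a Gamma(a, b) with a ≥ 1 (shape–rate) is (a−1)/b = 40/13 ≈ 3.077.

λ̂_MAP = 3.077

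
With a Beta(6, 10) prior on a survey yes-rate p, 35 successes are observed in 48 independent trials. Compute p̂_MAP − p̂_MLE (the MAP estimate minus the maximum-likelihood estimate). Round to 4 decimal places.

MAP − MLE = -0.0840

Posterior is Beta(41, 23); MAP = (41−1)/(64−2) = 40/62 ≈ 0.64516.
MLE ignores the prior: p̂_MLE = k/n = 35/48 ≈ 0.72917.
Difference = 40/62 − 35/48 = -125/1488 ≈ -0.0840.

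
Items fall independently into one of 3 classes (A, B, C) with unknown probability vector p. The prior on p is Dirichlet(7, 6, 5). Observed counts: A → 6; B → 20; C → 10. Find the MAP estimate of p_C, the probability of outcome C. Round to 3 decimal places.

The posterior is Dirichlet(αᵢ + nᵢ) = Dirichlet(13, 26, 15).
For a Dirichlet(a₁,…,a_K) with all aᵢ > 1, the mode has j-th component (aⱼ − 1)/(Σaᵢ − K).
Here Σaᵢ = 54 and K = 3, so p_C = (15 − 1)/(54 − 3) = 14/51 ≈ 0.275.

MAP estimate of p_C = 0.275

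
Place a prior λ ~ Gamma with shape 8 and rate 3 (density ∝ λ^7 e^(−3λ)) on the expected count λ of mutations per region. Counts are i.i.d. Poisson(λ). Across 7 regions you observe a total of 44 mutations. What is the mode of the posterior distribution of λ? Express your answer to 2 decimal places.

Σxᵢ = 44, n = 7.
Posterior ∝ λ^7e^(−3λ) · λ^44e^(−7λ) = λ^51e^(−10λ), i.e. Gamma(shape=52, rate=10).
The mode of a Gamma(a, b) with a ≥ 1 (shape–rate) is (a−1)/b = 51/10 ≈ 5.10.

λ̂_MAP = 5.10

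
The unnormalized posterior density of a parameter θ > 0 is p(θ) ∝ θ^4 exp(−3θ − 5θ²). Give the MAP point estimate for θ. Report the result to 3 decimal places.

θ̂_MAP = 0.500

ℓ'(θ) = 4/θ − 3 − 10θ. Setting this to zero and multiplying by θ: 10θ² + 3θ − 4 = 0.
θ = (−3 + √(3² + 4·10·4)) / (2·10) = (−3 + √169) / 20 = (−3 + 13)/20 = 1/2.
ℓ''(θ) = −4/θ² − 10 < 0, confirming a maximum.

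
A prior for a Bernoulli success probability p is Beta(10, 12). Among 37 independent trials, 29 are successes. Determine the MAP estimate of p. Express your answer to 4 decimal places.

Prior: Beta(10, 12).
Data: 29 successes in 37 trials. The binomial likelihood contributes p^29(1−p)^8, so the posterior is Beta(10+29, 12+8) = Beta(39, 20).
For Beta(a, b) with a, b > 1 the mode is (a−1)/(a+b−2) = 38/57 ≈ 0.6667.

p̂_MAP = 0.6667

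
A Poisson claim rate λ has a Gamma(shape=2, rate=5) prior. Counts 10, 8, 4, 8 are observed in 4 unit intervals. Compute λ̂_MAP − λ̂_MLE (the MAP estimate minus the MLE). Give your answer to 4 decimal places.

Σxᵢ = 30. Posterior is Gamma(32, 9); MAP = (32−1)/9 = 31/9 ≈ 3.44444.
MLE = x̄ = 30/4 ≈ 7.50000.
Difference = 31/9 − 30/4 = -73/18 ≈ -4.0556.

MAP − MLE = -4.0556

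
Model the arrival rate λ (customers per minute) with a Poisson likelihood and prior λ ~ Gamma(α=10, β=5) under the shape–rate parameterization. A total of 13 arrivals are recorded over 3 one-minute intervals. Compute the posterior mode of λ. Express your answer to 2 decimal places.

λ̂_MAP = 2.75

Σxᵢ = 13, n = 3.
Posterior ∝ λ^9e^(−5λ) · λ^13e^(−3λ) = λ^22e^(−8λ), i.e. Gamma(shape=23, rate=8).
The mode of a Gamma(a, b) with a ≥ 1 (shape–rate) is (a−1)/b = 22/8 ≈ 2.75.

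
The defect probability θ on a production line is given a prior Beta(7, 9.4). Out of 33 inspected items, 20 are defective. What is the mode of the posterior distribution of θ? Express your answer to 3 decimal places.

θ̂_MAP = 0.549

Prior: Beta(7, 9.4).
Data: 20 successes in 33 trials. The binomial likelihood contributes θ^20(1−θ)^13, so the posterior is Beta(7+20, 9.4+13) = Beta(27, 22.4).
For Beta(a, b) with a, b > 1 the mode is (a−1)/(a+b−2) = 26/47.4 ≈ 0.549.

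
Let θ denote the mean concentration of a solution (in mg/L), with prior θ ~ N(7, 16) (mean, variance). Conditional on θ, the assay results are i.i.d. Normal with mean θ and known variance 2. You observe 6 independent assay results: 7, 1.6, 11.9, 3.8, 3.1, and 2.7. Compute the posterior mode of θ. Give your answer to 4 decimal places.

θ̂_MAP = 5.0571

n = 6; x̄ = (7 + 1.6 + 11.9 + 3.8 + 3.1 + 2.7)/6 = 30.1/6 = 301/60 ≈ 5.0167.
For a Normal prior and Normal likelihood with known variance, the posterior is Normal; its mode equals its mean, the precision-weighted average.
Prior precision 1/σ₀² = 1/16 = 0.0625; data precision n/σ² = 6/2 = 3.
θ̂ = (0.0625·7 + 3·(301/60)) / (0.0625 + 3) = 15.4875/3.0625 = 177/35 ≈ 5.0571.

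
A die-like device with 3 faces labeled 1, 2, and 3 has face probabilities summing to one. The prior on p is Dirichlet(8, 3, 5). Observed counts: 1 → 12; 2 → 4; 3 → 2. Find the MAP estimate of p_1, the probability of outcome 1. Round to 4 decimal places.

MAP estimate: 0.6129

The posterior is Dirichlet(αᵢ + nᵢ) = Dirichlet(20, 7, 7).
For a Dirichlet(a₁,…,a_K) with all aᵢ > 1, the mode has j-th component (aⱼ − 1)/(Σaᵢ − K).
Here Σaᵢ = 34 and K = 3, so p_1 = (20 − 1)/(34 − 3) = 19/31 ≈ 0.6129.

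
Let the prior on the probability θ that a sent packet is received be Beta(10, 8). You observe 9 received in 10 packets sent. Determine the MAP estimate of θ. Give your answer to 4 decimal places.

Prior: Beta(10, 8).
Data: 9 successes in 10 trials. The binomial likelihood contributes θ^9(1−θ)^1, so the posterior is Beta(10+9, 8+1) = Beta(19, 9).
For Beta(a, b) with a, b > 1 the mode is (a−1)/(a+b−2) = 18/26 ≈ 0.6923.

θ̂_MAP = 0.6923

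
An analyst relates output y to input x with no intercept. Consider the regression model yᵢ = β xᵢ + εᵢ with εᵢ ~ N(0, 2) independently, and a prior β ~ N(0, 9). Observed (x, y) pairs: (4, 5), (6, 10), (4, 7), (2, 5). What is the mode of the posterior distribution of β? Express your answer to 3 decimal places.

log p(β | y) = −Σ(yᵢ − βxᵢ)²/(2·2) − β²/(2·9) + const.
Setting the derivative to zero: Σxᵢ(yᵢ − βxᵢ)/2 − β/9 = 0, so β = Σxᵢyᵢ / (Σxᵢ² + σ²/τ²).
Σxᵢyᵢ = 4·5 + 6·10 + 4·7 + 2·5 = 118; Σxᵢ² = 72; σ²/τ² = 2/9.
β̂_MAP = 118 / (72 + 2/9) = 118/(650/9) = 531/325 ≈ 1.634.

β̂_MAP = 1.634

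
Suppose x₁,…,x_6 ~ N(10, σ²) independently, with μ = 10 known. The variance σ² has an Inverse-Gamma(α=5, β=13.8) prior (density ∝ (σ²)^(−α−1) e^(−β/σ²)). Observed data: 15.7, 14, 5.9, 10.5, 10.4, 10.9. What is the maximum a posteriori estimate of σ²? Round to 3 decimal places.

Sum of squared deviations about the known mean: SS = (15.7−10)² + (14−10)² + (5.9−10)² + (10.5−10)² + (10.4−10)² + (10.9−10)² = 66.52.
The Normal likelihood contributes (σ²)^(−n/2) exp(−SS/(2σ²)), so the posterior is Inverse-Gamma(α + n/2, β + SS/2) = Inverse-Gamma(8, 47.06).
The mode of Inverse-Gamma(a, b) is b/(a+1) = 47.06/9 ≈ 5.229.

σ̂²_MAP = 5.229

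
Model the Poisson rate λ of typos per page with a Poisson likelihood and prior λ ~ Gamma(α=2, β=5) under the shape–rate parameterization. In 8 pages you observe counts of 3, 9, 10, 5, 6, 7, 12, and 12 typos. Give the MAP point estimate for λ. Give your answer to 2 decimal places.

Σxᵢ = 3+9+10+5+6+7+12+12 = 64, with n = 8.
Posterior ∝ λe^(−5λ) · λ^64e^(−8λ) = λ^65e^(−13λ), i.e. Gamma(shape=66, rate=13).
The mode of a Gamma(a, b) with a ≥ 1 (shape–rate) is (a−1)/b = 65/13 ≈ 5.00.

λ̂_MAP = 5.00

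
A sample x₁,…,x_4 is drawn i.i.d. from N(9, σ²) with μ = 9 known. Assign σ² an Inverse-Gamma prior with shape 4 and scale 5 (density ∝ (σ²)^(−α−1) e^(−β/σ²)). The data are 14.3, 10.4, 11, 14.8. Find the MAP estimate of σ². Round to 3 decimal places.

σ̂²_MAP = 5.549

Sum of squared deviations about the known mean: SS = (14.3−9)² + (10.4−9)² + (11−9)² + (14.8−9)² = 67.69.
The Normal likelihood contributes (σ²)^(−n/2) exp(−SS/(2σ²)), so the posterior is Inverse-Gamma(α + n/2, β + SS/2) = Inverse-Gamma(6, 38.845).
The mode of Inverse-Gamma(a, b) is b/(a+1) = 38.845/7 ≈ 5.549.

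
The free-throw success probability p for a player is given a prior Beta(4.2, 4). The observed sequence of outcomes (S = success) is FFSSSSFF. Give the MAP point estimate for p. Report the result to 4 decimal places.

p̂_MAP = 0.5070

Prior: Beta(4.2, 4).
Data: 4 successes in 8 trials (from the sequence). The binomial likelihood contributes p^4(1−p)^4, so the posterior is Beta(4.2+4, 4+4) = Beta(8.2, 8).
For Beta(a, b) with a, b > 1 the mode is (a−1)/(a+b−2) = 7.2/14.2 ≈ 0.5070.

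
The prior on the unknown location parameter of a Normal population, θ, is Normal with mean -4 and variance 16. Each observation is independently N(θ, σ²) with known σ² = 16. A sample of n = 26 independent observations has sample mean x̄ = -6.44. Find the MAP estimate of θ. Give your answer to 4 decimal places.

θ̂_MAP = -6.3496

n = 26, x̄ = -6.44.
For a Normal prior and Normal likelihood with known variance, the posterior is Normal; its mode equals its mean, the precision-weighted average.
Prior precision 1/σ₀² = 1/16 = 0.0625; data precision n/σ² = 26/16 = 1.625.
θ̂ = (0.0625·(-4) + 1.625·(-6.44)) / (0.0625 + 1.625) = (-10.715)/1.6875 = -4286/675 ≈ -6.3496.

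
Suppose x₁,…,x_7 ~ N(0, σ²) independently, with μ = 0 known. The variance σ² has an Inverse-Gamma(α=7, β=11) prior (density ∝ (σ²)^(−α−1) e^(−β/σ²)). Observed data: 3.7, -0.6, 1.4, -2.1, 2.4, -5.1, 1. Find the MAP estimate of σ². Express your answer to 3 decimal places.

σ̂²_MAP = 3.269

Sum of squared deviations about the known mean: SS = (3.7−0)² + (-0.6−0)² + (1.4−0)² + (-2.1−0)² + (2.4−0)² + (-5.1−0)² + (1−0)² = 53.19.
The Normal likelihood contributes (σ²)^(−n/2) exp(−SS/(2σ²)), so the posterior is Inverse-Gamma(α + n/2, β + SS/2) = Inverse-Gamma(10.5, 37.595).
The mode of Inverse-Gamma(a, b) is b/(a+1) = 37.595/11.5 ≈ 3.269.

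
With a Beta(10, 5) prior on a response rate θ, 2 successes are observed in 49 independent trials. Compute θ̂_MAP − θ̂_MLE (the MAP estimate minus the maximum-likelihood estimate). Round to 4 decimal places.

Posterior is Beta(12, 52); MAP = (12−1)/(64−2) = 11/62 ≈ 0.17742.
MLE ignores the prior: θ̂_MLE = k/n = 2/49 ≈ 0.04082.
Difference = 11/62 − 2/49 = 415/3038 ≈ 0.1366.

MAP − MLE = 0.1366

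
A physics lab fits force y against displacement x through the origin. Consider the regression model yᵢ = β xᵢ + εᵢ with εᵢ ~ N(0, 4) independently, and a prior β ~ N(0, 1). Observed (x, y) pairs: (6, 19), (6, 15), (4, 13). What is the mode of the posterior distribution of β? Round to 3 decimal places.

β̂_MAP = 2.783

log p(β | y) = −Σ(yᵢ − βxᵢ)²/(2·4) − β²/(2·1) + const.
Setting the derivative to zero: Σxᵢ(yᵢ − βxᵢ)/4 − β/1 = 0, so β = Σxᵢyᵢ / (Σxᵢ² + σ²/τ²).
Σxᵢyᵢ = 6·19 + 6·15 + 4·13 = 256; Σxᵢ² = 88; σ²/τ² = 4.
β̂_MAP = 256 / (88 + 4) = 256/92 ≈ 2.783.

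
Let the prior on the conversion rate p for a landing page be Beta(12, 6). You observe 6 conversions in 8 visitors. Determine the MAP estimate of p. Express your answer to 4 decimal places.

p̂_MAP = 0.7083

Prior: Beta(12, 6).
Data: 6 successes in 8 trials. The binomial likelihood contributes p^6(1−p)^2, so the posterior is Beta(12+6, 6+2) = Beta(18, 8).
For Beta(a, b) with a, b > 1 the mode is (a−1)/(a+b−2) = 17/24 ≈ 0.7083.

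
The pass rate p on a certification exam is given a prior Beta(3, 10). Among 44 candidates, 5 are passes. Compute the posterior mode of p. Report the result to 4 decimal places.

Prior: Beta(3, 10).
Data: 5 successes in 44 trials. The binomial likelihood contributes p^5(1−p)^39, so the posterior is Beta(3+5, 10+39) = Beta(8, 49).
For Beta(a, b) with a, b > 1 the mode is (a−1)/(a+b−2) = 7/55 ≈ 0.1273.

p̂_MAP = 0.1273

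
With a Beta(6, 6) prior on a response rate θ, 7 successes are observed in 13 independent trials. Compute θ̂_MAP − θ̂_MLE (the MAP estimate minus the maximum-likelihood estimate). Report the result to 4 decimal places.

MAP − MLE = -0.0167

Posterior is Beta(13, 12); MAP = (13−1)/(25−2) = 12/23 ≈ 0.52174.
MLE ignores the prior: θ̂_MLE = k/n = 7/13 ≈ 0.53846.
Difference = 12/23 − 7/13 = -5/299 ≈ -0.0167.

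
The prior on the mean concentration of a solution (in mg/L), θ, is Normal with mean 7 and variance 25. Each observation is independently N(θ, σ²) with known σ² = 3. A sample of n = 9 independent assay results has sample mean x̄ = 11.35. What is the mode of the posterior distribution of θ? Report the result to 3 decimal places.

θ̂_MAP = 11.293

n = 9, x̄ = 11.35.
For a Normal prior and Normal likelihood with known variance, the posterior is Normal; its mode equals its mean, the precision-weighted average.
Prior precision 1/σ₀² = 1/25 = 0.04; data precision n/σ² = 9/3 = 3.
θ̂ = (0.04·7 + 3·11.35) / (0.04 + 3) = 34.33/3.04 = 3433/304 ≈ 11.293.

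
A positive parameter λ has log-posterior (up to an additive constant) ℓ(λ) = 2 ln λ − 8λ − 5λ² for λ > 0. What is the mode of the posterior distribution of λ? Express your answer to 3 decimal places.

λ̂_MAP = 0.200

ℓ'(λ) = 2/λ − 8 − 10λ. Setting this to zero and multiplying by λ: 10λ² + 8λ − 2 = 0.
λ = (−8 + √(8² + 4·10·2)) / (2·10) = (−8 + √144) / 20 = (−8 + 12)/20 = 1/5.
ℓ''(λ) = −2/λ² − 10 < 0, confirming a maximum.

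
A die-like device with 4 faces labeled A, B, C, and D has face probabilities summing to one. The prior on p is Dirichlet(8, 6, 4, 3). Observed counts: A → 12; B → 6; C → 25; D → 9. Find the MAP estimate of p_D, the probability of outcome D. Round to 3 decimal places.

The posterior is Dirichlet(αᵢ + nᵢ) = Dirichlet(20, 12, 29, 12).
For a Dirichlet(a₁,…,a_K) with all aᵢ > 1, the mode has j-th component (aⱼ − 1)/(Σaᵢ − K).
Here Σaᵢ = 73 and K = 4, so p_D = (12 − 1)/(73 − 4) = 11/69 ≈ 0.159.

MAP estimate of p_D = 0.159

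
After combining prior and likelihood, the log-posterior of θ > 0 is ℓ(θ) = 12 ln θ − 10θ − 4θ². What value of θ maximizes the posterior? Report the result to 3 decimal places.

θ̂_MAP = 0.750

ℓ'(θ) = 12/θ − 10 − 8θ. Setting this to zero and multiplying by θ: 8θ² + 10θ − 12 = 0.
θ = (−10 + √(10² + 4·8·12)) / (2·8) = (−10 + √484) / 16 = (−10 + 22)/16 = 3/4.
ℓ''(θ) = −12/θ² − 8 < 0, confirming a maximum.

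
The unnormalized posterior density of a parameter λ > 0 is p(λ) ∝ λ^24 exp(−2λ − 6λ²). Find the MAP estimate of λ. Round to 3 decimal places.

ℓ'(λ) = 24/λ − 2 − 12λ. Setting this to zero and multiplying by λ: 12λ² + 2λ − 24 = 0.
λ = (−2 + √(2² + 4·12·24)) / (2·12) = (−2 + √1156) / 24 = (−2 + 34)/24 = 4/3.
ℓ''(λ) = −24/λ² − 12 < 0, confirming a maximum.

λ̂_MAP = 1.333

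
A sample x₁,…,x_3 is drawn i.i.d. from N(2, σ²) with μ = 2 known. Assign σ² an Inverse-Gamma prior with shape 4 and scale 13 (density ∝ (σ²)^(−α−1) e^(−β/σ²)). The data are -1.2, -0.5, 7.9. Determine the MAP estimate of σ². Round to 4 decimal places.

σ̂²_MAP = 5.9462

Sum of squared deviations about the known mean: SS = (-1.2−2)² + (-0.5−2)² + (7.9−2)² = 51.3.
The Normal likelihood contributes (σ²)^(−n/2) exp(−SS/(2σ²)), so the posterior is Inverse-Gamma(α + n/2, β + SS/2) = Inverse-Gamma(5.5, 38.65).
The mode of Inverse-Gamma(a, b) is b/(a+1) = 38.65/6.5 ≈ 5.9462.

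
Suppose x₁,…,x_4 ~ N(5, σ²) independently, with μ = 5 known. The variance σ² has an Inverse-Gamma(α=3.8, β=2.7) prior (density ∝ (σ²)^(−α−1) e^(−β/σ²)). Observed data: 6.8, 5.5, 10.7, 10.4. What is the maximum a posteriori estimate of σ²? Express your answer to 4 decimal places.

Sum of squared deviations about the known mean: SS = (6.8−5)² + (5.5−5)² + (10.7−5)² + (10.4−5)² = 65.14.
The Normal likelihood contributes (σ²)^(−n/2) exp(−SS/(2σ²)), so the posterior is Inverse-Gamma(α + n/2, β + SS/2) = Inverse-Gamma(5.8, 35.27).
The mode of Inverse-Gamma(a, b) is b/(a+1) = 35.27/6.8 ≈ 5.1868.

σ̂²_MAP = 5.1868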